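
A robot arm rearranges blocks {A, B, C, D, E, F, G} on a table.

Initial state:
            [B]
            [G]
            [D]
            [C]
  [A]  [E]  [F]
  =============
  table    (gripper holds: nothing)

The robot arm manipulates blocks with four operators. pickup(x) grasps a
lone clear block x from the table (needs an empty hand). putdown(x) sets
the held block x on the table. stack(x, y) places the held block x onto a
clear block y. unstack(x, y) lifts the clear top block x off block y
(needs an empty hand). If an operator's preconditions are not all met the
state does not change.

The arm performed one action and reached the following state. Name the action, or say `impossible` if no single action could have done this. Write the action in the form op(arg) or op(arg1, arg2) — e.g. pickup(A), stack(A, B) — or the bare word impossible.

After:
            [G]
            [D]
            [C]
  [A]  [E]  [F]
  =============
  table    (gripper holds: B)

target: towers=[A; E; F/C/D/G] holding=B
     unstack(B, G) → towers=[A; E; F/C/D/G] holding=B  ← match
         pickup(A) → towers=[E; F/C/D/G/B] holding=A
         pickup(E) → towers=[A; F/C/D/G/B] holding=E

unstack(B, G)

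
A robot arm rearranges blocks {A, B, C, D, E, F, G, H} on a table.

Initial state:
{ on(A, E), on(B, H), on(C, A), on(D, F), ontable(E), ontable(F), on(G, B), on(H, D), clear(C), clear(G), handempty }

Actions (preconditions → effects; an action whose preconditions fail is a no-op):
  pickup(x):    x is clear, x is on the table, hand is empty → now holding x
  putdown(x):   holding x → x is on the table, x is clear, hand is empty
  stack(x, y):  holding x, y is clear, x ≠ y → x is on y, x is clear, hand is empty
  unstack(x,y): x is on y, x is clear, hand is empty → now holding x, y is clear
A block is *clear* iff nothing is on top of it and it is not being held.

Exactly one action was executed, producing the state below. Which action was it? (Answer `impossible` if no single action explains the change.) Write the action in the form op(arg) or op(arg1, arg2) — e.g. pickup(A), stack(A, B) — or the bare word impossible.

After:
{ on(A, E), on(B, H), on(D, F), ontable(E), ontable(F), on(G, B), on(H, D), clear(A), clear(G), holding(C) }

target: towers=[E/A; F/D/H/B/G] holding=C
     unstack(G, B) → towers=[E/A/C; F/D/H/B] holding=G
     unstack(C, A) → towers=[E/A; F/D/H/B/G] holding=C  ← match

unstack(C, A)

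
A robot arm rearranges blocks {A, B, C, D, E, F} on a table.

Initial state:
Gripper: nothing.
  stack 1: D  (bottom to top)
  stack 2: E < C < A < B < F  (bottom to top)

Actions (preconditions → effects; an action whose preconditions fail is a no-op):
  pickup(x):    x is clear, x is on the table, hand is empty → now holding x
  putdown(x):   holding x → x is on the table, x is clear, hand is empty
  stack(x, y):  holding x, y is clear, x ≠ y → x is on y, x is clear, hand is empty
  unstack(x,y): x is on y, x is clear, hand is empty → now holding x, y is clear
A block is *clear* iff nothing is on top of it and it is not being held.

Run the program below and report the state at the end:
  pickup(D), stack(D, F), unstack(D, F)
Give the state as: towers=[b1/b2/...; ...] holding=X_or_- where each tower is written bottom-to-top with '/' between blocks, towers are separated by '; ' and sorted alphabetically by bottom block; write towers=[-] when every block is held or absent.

towers=[E/C/A/B/F] holding=D

step 1 (pickup(D)): towers=[E/C/A/B/F] holding=D
step 2 (stack(D, F)): towers=[E/C/A/B/F/D] holding=-
step 3 (unstack(D, F)): towers=[E/C/A/B/F] holding=D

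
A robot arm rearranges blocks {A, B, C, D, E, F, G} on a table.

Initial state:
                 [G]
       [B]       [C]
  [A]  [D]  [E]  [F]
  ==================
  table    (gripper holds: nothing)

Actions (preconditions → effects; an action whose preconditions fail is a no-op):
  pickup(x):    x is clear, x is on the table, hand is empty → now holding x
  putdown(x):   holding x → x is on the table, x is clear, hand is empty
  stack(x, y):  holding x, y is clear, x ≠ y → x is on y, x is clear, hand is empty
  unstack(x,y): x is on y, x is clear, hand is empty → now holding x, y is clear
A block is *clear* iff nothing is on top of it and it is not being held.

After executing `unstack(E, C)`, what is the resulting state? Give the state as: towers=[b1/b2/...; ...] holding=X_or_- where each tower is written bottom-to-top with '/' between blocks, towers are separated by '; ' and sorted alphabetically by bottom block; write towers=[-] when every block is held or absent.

towers=[A; D/B; E; F/C/G] holding=-

before: towers=[A; D/B; E; F/C/G] holding=-
pre[unstack(E, C)]: on(E,C) fail, clear(E) ok, handempty ok
on(E,C) unmet → unstack(E, C) is a no-op
after:  towers=[A; D/B; E; F/C/G] holding=-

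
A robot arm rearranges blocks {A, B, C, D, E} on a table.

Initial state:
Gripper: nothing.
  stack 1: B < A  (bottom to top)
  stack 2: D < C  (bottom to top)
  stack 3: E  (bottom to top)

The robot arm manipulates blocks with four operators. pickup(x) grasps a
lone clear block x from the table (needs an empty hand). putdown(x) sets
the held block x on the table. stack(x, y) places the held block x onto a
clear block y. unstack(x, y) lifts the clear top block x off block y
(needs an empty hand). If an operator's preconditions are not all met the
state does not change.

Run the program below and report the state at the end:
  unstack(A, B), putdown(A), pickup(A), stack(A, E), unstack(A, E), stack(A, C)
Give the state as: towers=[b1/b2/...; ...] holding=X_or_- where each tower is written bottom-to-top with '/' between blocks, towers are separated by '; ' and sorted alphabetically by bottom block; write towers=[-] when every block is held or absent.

towers=[B; D/C/A; E] holding=-

step 1 (unstack(A, B)): towers=[B; D/C; E] holding=A
step 2 (putdown(A)): towers=[A; B; D/C; E] holding=-
step 3 (pickup(A)): towers=[B; D/C; E] holding=A
step 4 (stack(A, E)): towers=[B; D/C; E/A] holding=-
step 5 (unstack(A, E)): towers=[B; D/C; E] holding=A
step 6 (stack(A, C)): towers=[B; D/C/A; E] holding=-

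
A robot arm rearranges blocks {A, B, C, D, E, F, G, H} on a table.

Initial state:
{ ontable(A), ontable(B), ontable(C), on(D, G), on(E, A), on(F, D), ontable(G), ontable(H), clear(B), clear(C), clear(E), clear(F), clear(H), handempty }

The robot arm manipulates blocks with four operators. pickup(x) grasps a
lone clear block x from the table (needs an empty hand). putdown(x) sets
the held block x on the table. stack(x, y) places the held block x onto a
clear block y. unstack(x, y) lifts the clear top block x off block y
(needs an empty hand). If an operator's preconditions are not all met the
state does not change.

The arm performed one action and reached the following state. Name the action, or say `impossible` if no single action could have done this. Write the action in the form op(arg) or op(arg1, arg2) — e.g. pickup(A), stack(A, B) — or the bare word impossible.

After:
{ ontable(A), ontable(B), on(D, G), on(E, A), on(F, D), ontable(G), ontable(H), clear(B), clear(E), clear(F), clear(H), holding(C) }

pickup(C)

target: towers=[A/E; B; G/D/F; H] holding=C
     unstack(E, A) → towers=[A; B; C; G/D/F; H] holding=E
         pickup(H) → towers=[A/E; B; C; G/D/F] holding=H
         pickup(B) → towers=[A/E; C; G/D/F; H] holding=B
     unstack(F, D) → towers=[A/E; B; C; G/D; H] holding=F
         pickup(C) → towers=[A/E; B; G/D/F; H] holding=C  ← match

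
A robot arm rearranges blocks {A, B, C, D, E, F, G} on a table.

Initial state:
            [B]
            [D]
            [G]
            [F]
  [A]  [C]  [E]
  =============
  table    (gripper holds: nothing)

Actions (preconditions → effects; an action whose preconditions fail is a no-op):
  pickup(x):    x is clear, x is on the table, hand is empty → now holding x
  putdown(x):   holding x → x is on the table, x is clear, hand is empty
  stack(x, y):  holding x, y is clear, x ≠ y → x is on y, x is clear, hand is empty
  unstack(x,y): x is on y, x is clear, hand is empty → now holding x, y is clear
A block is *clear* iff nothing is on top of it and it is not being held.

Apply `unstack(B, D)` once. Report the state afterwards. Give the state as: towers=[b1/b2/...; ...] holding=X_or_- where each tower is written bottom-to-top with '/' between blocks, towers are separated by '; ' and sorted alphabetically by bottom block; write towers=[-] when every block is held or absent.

towers=[A; C; E/F/G/D] holding=B

before: towers=[A; C; E/F/G/D/B] holding=-
pre[unstack(B, D)]: on(B,D) ok, clear(B) ok, handempty ok
all met → apply unstack(B, D)
after:  towers=[A; C; E/F/G/D] holding=B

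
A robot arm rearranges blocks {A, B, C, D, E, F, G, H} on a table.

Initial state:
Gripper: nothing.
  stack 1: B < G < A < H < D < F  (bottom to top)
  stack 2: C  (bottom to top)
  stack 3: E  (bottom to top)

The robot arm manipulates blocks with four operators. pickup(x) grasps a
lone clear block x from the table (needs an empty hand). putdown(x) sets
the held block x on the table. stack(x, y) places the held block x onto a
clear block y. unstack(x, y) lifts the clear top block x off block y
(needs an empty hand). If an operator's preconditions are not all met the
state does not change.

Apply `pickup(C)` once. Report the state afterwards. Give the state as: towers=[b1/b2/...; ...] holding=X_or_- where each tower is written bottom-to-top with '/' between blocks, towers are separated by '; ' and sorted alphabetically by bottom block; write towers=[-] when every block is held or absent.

towers=[B/G/A/H/D/F; E] holding=C

before: towers=[B/G/A/H/D/F; C; E] holding=-
pre[pickup(C)]: clear(C) yes, ontable(C) yes, handempty yes
all met → apply pickup(C)
after:  towers=[B/G/A/H/D/F; E] holding=C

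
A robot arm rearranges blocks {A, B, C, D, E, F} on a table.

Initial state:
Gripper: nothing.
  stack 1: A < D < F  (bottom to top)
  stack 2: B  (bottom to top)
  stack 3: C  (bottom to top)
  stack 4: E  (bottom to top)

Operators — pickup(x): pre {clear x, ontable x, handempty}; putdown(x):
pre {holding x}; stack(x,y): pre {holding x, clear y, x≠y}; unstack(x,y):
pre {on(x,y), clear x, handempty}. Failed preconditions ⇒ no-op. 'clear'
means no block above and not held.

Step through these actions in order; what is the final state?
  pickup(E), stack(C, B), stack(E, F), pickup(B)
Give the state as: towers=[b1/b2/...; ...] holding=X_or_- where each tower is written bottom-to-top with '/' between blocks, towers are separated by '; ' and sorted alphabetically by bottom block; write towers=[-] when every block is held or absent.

towers=[A/D/F/E; C] holding=B

step 1 (pickup(E)): towers=[A/D/F; B; C] holding=E
step 2 (stack(C, B)) [no-op]: towers=[A/D/F; B; C] holding=E
step 3 (stack(E, F)): towers=[A/D/F/E; B; C] holding=-
step 4 (pickup(B)): towers=[A/D/F/E; C] holding=B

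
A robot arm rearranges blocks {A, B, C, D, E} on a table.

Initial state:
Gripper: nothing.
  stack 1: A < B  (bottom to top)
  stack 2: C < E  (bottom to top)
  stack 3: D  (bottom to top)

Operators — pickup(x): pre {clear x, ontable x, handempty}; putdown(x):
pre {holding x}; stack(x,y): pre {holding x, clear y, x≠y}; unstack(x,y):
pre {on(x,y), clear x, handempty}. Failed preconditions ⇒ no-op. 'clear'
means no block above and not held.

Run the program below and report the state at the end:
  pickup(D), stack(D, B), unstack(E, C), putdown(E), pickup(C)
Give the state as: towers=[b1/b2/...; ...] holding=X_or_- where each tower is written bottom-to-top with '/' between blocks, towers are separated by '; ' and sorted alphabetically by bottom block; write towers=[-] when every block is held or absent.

step 1 (pickup(D)): towers=[A/B; C/E] holding=D
step 2 (stack(D, B)): towers=[A/B/D; C/E] holding=-
step 3 (unstack(E, C)): towers=[A/B/D; C] holding=E
step 4 (putdown(E)): towers=[A/B/D; C; E] holding=-
step 5 (pickup(C)): towers=[A/B/D; E] holding=C

towers=[A/B/D; E] holding=C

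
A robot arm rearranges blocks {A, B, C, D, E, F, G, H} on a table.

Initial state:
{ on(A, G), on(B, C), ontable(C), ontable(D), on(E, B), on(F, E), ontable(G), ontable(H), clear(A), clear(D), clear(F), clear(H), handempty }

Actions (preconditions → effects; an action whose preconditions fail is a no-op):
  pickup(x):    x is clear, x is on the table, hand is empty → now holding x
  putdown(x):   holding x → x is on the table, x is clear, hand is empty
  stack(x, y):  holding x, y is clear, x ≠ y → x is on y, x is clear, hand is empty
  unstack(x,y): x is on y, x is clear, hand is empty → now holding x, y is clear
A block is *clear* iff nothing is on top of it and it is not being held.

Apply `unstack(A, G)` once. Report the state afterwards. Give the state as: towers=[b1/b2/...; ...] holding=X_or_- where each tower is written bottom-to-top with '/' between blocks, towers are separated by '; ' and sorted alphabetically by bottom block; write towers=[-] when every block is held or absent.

before: towers=[C/B/E/F; D; G/A; H] holding=-
pre[unstack(A, G)]: on(A,G) yes, clear(A) yes, handempty yes
all met → apply unstack(A, G)
after:  towers=[C/B/E/F; D; G; H] holding=A

towers=[C/B/E/F; D; G; H] holding=A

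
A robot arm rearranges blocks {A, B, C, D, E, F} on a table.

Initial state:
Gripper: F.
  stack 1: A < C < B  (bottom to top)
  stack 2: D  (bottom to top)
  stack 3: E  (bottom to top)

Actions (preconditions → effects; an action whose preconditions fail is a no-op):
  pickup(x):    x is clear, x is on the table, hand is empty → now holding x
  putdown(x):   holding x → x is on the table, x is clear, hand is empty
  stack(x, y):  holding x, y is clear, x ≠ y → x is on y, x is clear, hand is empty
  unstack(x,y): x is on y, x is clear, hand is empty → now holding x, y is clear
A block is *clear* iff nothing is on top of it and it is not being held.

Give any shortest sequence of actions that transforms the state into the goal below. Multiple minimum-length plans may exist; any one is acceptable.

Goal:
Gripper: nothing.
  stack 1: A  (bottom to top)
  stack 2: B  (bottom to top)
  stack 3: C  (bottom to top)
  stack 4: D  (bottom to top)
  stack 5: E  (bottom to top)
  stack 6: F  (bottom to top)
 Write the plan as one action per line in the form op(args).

step 1 (putdown(F)): towers=[A/C/B; D; E; F] holding=-
step 2 (unstack(B, C)): towers=[A/C; D; E; F] holding=B
step 3 (putdown(B)): towers=[A/C; B; D; E; F] holding=-
step 4 (unstack(C, A)): towers=[A; B; D; E; F] holding=C
step 5 (putdown(C)): towers=[A; B; C; D; E; F] holding=-
goal check: towers=[A; B; C; D; E; F] holding=- — reached (length 5, optimal by BFS)

putdown(F)
unstack(B, C)
putdown(B)
unstack(C, A)
putdown(C)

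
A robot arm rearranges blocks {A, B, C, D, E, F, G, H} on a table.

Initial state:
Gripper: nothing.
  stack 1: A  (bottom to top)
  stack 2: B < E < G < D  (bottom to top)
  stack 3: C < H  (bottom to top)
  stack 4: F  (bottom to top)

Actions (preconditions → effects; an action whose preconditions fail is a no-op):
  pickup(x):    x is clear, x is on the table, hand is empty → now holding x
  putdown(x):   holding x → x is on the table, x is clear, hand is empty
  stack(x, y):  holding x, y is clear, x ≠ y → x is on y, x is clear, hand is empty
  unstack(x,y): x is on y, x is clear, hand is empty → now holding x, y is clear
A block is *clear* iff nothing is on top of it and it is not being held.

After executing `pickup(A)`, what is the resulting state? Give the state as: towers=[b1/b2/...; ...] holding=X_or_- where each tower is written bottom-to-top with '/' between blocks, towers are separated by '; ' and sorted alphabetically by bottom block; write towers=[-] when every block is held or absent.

before: towers=[A; B/E/G/D; C/H; F] holding=-
pre[pickup(A)]: clear(A) yes, ontable(A) yes, handempty yes
all met → apply pickup(A)
after:  towers=[B/E/G/D; C/H; F] holding=A

towers=[B/E/G/D; C/H; F] holding=A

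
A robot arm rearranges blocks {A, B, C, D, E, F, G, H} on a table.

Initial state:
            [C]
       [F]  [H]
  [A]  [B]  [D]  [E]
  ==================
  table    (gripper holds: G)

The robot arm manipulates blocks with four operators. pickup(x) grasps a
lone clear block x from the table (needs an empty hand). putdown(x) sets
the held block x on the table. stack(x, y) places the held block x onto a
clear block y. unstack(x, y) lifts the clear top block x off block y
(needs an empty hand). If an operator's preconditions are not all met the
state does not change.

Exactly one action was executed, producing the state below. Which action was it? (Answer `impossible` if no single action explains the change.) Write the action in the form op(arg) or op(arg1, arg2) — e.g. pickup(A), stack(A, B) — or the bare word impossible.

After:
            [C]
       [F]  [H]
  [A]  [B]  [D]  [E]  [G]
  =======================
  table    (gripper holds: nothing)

target: towers=[A; B/F; D/H/C; E; G] holding=-
        putdown(G) → towers=[A; B/F; D/H/C; E; G] holding=-  ← match
       stack(G, A) → towers=[A/G; B/F; D/H/C; E] holding=-
       stack(G, E) → towers=[A; B/F; D/H/C; E/G] holding=-
       stack(G, F) → towers=[A; B/F/G; D/H/C; E] holding=-
       stack(G, C) → towers=[A; B/F; D/H/C/G; E] holding=-

putdown(G)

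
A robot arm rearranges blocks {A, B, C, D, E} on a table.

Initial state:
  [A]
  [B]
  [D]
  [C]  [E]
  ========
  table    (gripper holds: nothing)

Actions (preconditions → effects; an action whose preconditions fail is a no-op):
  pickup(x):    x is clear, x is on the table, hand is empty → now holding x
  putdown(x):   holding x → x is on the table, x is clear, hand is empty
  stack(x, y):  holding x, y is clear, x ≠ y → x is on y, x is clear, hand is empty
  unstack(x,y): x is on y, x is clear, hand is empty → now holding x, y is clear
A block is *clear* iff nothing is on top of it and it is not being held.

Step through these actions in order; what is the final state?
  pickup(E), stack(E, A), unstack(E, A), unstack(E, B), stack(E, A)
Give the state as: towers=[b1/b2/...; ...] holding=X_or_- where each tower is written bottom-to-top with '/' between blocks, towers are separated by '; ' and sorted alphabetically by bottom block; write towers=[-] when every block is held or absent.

towers=[C/D/B/A/E] holding=-

step 1 (pickup(E)): towers=[C/D/B/A] holding=E
step 2 (stack(E, A)): towers=[C/D/B/A/E] holding=-
step 3 (unstack(E, A)): towers=[C/D/B/A] holding=E
step 4 (unstack(E, B)) [no-op]: towers=[C/D/B/A] holding=E
step 5 (stack(E, A)): towers=[C/D/B/A/E] holding=-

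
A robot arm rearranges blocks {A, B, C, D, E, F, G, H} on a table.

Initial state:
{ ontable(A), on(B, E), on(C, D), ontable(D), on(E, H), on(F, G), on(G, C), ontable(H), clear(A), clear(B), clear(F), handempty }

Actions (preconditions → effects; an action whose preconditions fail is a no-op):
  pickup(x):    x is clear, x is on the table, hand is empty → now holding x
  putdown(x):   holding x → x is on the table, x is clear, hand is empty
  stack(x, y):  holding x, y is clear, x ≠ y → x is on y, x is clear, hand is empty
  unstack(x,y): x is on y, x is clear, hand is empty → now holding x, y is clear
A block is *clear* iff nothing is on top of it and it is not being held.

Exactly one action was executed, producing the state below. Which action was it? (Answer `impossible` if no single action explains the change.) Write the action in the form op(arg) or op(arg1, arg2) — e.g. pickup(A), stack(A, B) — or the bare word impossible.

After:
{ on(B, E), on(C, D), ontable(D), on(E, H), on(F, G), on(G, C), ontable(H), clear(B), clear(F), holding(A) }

target: towers=[D/C/G/F; H/E/B] holding=A
         pickup(A) → towers=[D/C/G/F; H/E/B] holding=A  ← match
     unstack(B, E) → towers=[A; D/C/G/F; H/E] holding=B
     unstack(F, G) → towers=[A; D/C/G; H/E/B] holding=F

pickup(A)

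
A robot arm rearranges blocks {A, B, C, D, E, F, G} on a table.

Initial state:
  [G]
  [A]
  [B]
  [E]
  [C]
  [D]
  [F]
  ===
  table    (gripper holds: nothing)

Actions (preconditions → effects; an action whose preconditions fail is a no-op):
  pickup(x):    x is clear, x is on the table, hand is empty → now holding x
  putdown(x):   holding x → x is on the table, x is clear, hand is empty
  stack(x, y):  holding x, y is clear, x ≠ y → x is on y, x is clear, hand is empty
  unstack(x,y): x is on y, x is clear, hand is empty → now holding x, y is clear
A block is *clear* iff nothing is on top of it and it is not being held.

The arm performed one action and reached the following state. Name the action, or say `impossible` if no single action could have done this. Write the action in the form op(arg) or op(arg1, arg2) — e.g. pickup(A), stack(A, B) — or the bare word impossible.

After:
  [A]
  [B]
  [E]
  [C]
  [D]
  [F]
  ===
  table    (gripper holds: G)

unstack(G, A)

target: towers=[F/D/C/E/B/A] holding=G
     unstack(G, A) → towers=[F/D/C/E/B/A] holding=G  ← match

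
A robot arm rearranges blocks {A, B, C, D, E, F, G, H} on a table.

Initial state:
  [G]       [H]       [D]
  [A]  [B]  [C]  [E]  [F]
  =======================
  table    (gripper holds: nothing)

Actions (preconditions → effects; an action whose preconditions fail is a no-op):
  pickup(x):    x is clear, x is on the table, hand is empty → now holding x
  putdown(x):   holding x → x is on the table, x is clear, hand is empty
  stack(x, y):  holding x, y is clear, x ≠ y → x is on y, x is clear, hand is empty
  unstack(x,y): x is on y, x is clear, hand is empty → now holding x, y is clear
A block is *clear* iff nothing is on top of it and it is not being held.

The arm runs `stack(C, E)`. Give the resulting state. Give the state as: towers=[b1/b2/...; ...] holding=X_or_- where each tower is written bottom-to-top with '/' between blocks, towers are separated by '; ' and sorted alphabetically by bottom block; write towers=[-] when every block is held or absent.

towers=[A/G; B; C/H; E; F/D] holding=-

before: towers=[A/G; B; C/H; E; F/D] holding=-
pre[stack(C, E)]: holding(C) ✗, clear(E) ✓, C≠E ✓
holding(C) unmet → stack(C, E) is a no-op
after:  towers=[A/G; B; C/H; E; F/D] holding=-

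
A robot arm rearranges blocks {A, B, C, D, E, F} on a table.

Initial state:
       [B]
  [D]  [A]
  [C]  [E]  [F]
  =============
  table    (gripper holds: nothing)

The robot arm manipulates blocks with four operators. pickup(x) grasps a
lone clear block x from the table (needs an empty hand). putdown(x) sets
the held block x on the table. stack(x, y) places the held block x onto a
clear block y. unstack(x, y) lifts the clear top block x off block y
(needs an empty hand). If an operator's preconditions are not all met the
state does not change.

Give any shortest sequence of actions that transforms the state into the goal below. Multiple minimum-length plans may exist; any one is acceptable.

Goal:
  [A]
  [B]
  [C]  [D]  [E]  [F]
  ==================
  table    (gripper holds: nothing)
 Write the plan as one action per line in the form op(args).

unstack(D, C)
putdown(D)
unstack(B, A)
stack(B, C)
unstack(A, E)
stack(A, B)

step 1 (unstack(D, C)): towers=[C; E/A/B; F] holding=D
step 2 (putdown(D)): towers=[C; D; E/A/B; F] holding=-
step 3 (unstack(B, A)): towers=[C; D; E/A; F] holding=B
step 4 (stack(B, C)): towers=[C/B; D; E/A; F] holding=-
step 5 (unstack(A, E)): towers=[C/B; D; E; F] holding=A
step 6 (stack(A, B)): towers=[C/B/A; D; E; F] holding=-
goal check: towers=[C/B/A; D; E; F] holding=- — reached (length 6, optimal by BFS)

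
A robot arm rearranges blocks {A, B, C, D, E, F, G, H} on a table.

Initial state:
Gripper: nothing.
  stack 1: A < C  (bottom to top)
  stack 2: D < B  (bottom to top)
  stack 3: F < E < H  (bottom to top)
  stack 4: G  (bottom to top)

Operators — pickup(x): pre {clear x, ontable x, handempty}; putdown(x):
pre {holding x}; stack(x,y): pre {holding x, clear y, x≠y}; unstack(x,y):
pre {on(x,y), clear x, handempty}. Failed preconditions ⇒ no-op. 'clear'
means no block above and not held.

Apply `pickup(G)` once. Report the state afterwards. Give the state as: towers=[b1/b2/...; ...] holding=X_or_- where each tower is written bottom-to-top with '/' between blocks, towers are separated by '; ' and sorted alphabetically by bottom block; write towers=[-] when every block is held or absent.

before: towers=[A/C; D/B; F/E/H; G] holding=-
pre[pickup(G)]: clear(G) ok, ontable(G) ok, handempty ok
all met → apply pickup(G)
after:  towers=[A/C; D/B; F/E/H] holding=G

towers=[A/C; D/B; F/E/H] holding=G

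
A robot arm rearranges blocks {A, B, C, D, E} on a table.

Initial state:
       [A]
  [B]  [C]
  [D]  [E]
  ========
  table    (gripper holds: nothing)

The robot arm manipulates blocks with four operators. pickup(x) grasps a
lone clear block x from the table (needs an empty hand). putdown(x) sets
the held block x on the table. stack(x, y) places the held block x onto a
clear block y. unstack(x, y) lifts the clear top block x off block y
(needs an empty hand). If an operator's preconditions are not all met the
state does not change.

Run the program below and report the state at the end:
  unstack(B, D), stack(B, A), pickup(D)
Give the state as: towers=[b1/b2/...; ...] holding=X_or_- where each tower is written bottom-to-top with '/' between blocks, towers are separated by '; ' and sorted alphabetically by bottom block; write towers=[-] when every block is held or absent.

step 1 (unstack(B, D)): towers=[D; E/C/A] holding=B
step 2 (stack(B, A)): towers=[D; E/C/A/B] holding=-
step 3 (pickup(D)): towers=[E/C/A/B] holding=D

towers=[E/C/A/B] holding=D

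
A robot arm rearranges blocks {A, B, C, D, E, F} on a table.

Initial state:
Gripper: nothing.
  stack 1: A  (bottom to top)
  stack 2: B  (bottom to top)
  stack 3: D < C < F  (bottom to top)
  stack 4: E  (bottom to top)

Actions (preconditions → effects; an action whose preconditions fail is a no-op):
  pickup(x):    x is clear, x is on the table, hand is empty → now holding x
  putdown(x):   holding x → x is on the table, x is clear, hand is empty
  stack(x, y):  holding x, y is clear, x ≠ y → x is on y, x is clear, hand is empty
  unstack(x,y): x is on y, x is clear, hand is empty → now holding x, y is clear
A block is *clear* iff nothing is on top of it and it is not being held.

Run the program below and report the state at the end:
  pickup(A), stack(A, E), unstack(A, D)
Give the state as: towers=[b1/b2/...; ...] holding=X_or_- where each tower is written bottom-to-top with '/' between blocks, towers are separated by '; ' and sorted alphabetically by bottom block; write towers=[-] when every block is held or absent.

step 1 (pickup(A)): towers=[B; D/C/F; E] holding=A
step 2 (stack(A, E)): towers=[B; D/C/F; E/A] holding=-
step 3 (unstack(A, D)) [no-op]: towers=[B; D/C/F; E/A] holding=-

towers=[B; D/C/F; E/A] holding=-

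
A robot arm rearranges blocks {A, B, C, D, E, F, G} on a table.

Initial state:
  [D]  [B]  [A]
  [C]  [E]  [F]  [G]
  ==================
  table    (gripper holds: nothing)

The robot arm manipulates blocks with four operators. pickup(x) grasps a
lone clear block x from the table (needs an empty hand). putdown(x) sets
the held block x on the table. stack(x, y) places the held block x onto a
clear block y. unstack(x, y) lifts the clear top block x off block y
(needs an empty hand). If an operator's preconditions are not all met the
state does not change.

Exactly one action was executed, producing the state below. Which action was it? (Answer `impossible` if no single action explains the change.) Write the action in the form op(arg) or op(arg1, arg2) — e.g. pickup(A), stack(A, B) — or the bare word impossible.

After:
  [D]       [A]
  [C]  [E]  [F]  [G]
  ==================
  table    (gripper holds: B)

target: towers=[C/D; E; F/A; G] holding=B
     unstack(B, E) → towers=[C/D; E; F/A; G] holding=B  ← match
         pickup(G) → towers=[C/D; E/B; F/A] holding=G
     unstack(D, C) → towers=[C; E/B; F/A; G] holding=D
     unstack(A, F) → towers=[C/D; E/B; F; G] holding=A

unstack(B, E)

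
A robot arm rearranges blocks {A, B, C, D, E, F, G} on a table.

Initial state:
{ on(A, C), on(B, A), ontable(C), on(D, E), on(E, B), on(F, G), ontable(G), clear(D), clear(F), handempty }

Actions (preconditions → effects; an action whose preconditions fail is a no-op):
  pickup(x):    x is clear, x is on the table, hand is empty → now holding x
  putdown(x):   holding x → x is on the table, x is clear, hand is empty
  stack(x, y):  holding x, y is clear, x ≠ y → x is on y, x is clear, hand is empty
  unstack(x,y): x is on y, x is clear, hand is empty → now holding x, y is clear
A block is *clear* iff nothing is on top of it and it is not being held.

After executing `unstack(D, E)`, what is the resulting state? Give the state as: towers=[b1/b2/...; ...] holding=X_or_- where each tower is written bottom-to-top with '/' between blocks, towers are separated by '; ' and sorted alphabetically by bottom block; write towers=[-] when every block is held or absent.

towers=[C/A/B/E; G/F] holding=D

before: towers=[C/A/B/E/D; G/F] holding=-
pre[unstack(D, E)]: on(D,E) ok, clear(D) ok, handempty ok
all met → apply unstack(D, E)
after:  towers=[C/A/B/E; G/F] holding=D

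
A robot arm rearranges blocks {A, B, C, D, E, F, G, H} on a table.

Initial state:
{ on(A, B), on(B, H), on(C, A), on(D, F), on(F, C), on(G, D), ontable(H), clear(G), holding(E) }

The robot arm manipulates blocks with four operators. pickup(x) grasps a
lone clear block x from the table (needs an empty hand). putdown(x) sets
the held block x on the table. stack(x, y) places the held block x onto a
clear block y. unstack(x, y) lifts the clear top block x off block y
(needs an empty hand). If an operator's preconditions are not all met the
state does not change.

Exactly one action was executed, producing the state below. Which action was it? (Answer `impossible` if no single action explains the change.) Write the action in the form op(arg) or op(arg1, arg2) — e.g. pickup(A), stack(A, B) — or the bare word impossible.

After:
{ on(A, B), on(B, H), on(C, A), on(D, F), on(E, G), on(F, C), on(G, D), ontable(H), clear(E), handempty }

stack(E, G)

target: towers=[H/B/A/C/F/D/G/E] holding=-
        putdown(E) → towers=[E; H/B/A/C/F/D/G] holding=-
       stack(E, G) → towers=[H/B/A/C/F/D/G/E] holding=-  ← match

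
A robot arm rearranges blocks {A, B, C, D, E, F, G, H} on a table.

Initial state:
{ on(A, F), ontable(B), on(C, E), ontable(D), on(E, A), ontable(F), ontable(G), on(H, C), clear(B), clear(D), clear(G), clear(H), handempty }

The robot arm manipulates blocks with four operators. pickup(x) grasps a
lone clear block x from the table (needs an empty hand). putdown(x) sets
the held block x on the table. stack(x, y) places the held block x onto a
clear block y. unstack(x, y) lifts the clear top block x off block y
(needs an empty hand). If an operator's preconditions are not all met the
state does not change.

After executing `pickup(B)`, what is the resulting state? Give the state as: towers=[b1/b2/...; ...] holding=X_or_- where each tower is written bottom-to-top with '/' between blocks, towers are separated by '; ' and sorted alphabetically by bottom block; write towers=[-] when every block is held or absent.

towers=[D; F/A/E/C/H; G] holding=B

before: towers=[B; D; F/A/E/C/H; G] holding=-
pre[pickup(B)]: clear(B) ok, ontable(B) ok, handempty ok
all met → apply pickup(B)
after:  towers=[D; F/A/E/C/H; G] holding=B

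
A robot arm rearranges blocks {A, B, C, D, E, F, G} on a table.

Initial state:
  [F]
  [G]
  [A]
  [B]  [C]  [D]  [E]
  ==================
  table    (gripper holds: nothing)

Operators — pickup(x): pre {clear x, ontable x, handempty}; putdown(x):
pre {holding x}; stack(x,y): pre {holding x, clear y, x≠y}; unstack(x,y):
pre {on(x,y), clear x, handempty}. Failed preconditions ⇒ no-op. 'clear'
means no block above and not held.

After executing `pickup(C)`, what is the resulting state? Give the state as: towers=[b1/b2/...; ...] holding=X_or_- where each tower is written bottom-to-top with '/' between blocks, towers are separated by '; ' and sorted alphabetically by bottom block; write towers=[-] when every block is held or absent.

towers=[B/A/G/F; D; E] holding=C

before: towers=[B/A/G/F; C; D; E] holding=-
pre[pickup(C)]: clear(C) yes, ontable(C) yes, handempty yes
all met → apply pickup(C)
after:  towers=[B/A/G/F; D; E] holding=C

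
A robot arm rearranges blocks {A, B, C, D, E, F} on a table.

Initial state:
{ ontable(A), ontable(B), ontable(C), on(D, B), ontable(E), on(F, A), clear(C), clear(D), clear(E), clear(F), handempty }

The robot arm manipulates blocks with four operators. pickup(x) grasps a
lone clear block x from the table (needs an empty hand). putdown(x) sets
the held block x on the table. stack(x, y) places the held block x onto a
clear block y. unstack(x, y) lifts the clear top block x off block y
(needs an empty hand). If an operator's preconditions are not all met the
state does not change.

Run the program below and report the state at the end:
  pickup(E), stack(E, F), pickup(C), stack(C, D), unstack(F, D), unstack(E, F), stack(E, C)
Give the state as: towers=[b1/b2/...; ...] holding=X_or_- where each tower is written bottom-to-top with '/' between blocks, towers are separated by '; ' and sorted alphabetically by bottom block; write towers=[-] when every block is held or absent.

towers=[A/F; B/D/C/E] holding=-

step 1 (pickup(E)): towers=[A/F; B/D; C] holding=E
step 2 (stack(E, F)): towers=[A/F/E; B/D; C] holding=-
step 3 (pickup(C)): towers=[A/F/E; B/D] holding=C
step 4 (stack(C, D)): towers=[A/F/E; B/D/C] holding=-
step 5 (unstack(F, D)) [no-op]: towers=[A/F/E; B/D/C] holding=-
step 6 (unstack(E, F)): towers=[A/F; B/D/C] holding=E
step 7 (stack(E, C)): towers=[A/F; B/D/C/E] holding=-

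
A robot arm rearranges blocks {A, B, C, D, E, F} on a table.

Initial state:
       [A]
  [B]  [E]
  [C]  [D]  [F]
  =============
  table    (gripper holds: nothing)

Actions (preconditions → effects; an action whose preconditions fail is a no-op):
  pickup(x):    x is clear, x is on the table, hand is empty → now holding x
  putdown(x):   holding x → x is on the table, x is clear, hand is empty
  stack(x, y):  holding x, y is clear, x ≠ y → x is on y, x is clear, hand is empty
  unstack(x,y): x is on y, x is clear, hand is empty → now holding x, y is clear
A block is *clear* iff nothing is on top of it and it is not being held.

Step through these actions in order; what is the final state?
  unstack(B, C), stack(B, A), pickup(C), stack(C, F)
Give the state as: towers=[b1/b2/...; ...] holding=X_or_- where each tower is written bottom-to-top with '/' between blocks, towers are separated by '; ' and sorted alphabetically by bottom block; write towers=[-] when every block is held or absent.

towers=[D/E/A/B; F/C] holding=-

step 1 (unstack(B, C)): towers=[C; D/E/A; F] holding=B
step 2 (stack(B, A)): towers=[C; D/E/A/B; F] holding=-
step 3 (pickup(C)): towers=[D/E/A/B; F] holding=C
step 4 (stack(C, F)): towers=[D/E/A/B; F/C] holding=-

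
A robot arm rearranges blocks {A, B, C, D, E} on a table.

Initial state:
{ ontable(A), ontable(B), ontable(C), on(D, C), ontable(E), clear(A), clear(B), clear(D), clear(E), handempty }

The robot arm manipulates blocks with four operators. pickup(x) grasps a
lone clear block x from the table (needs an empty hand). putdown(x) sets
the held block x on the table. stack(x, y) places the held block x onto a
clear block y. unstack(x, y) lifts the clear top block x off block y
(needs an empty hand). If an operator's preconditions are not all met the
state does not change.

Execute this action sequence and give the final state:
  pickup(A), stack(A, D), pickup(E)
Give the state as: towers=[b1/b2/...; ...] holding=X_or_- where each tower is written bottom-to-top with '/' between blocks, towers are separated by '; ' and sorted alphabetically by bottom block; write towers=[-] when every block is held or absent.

towers=[B; C/D/A] holding=E

step 1 (pickup(A)): towers=[B; C/D; E] holding=A
step 2 (stack(A, D)): towers=[B; C/D/A; E] holding=-
step 3 (pickup(E)): towers=[B; C/D/A] holding=E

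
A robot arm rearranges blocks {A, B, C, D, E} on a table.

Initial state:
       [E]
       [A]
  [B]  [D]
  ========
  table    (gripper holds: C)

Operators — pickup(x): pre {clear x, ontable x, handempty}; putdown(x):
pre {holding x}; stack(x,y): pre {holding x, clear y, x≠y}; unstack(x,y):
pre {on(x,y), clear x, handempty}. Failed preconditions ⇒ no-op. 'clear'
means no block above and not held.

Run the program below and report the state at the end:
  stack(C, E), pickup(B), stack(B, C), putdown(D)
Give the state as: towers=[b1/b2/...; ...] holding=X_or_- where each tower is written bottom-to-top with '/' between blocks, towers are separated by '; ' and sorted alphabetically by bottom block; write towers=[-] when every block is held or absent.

step 1 (stack(C, E)): towers=[B; D/A/E/C] holding=-
step 2 (pickup(B)): towers=[D/A/E/C] holding=B
step 3 (stack(B, C)): towers=[D/A/E/C/B] holding=-
step 4 (putdown(D)) [no-op]: towers=[D/A/E/C/B] holding=-

towers=[D/A/E/C/B] holding=-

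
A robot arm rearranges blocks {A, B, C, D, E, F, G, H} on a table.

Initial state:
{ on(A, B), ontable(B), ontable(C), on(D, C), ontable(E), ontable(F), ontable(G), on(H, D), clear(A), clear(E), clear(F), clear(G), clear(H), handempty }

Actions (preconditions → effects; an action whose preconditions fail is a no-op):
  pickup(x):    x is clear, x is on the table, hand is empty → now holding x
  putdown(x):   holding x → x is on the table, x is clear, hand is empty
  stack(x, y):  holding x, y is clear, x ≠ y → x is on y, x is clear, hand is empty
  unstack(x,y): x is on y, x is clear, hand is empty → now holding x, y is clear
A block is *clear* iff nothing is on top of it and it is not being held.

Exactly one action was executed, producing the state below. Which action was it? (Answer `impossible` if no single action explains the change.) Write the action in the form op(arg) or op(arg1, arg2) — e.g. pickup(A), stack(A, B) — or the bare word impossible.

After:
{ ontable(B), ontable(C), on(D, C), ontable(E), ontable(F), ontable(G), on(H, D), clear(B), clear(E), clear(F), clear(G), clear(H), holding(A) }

target: towers=[B; C/D/H; E; F; G] holding=A
         pickup(G) → towers=[B/A; C/D/H; E; F] holding=G
     unstack(A, B) → towers=[B; C/D/H; E; F; G] holding=A  ← match
         pickup(E) → towers=[B/A; C/D/H; F; G] holding=E
     unstack(H, D) → towers=[B/A; C/D; E; F; G] holding=H
         pickup(F) → towers=[B/A; C/D/H; E; G] holding=F

unstack(A, B)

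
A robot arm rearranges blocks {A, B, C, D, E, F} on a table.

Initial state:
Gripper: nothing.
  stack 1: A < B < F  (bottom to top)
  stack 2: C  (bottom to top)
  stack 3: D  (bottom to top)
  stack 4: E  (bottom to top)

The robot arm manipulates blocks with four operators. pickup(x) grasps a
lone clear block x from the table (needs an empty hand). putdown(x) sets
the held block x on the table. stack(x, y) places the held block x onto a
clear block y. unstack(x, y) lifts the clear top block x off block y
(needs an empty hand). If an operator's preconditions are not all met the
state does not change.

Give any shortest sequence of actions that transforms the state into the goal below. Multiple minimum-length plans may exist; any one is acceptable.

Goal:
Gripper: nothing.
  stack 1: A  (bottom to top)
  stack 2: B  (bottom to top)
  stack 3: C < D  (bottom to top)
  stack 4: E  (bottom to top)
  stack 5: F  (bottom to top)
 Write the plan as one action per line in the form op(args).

step 1 (unstack(F, B)): towers=[A/B; C; D; E] holding=F
step 2 (putdown(F)): towers=[A/B; C; D; E; F] holding=-
step 3 (unstack(B, A)): towers=[A; C; D; E; F] holding=B
step 4 (putdown(B)): towers=[A; B; C; D; E; F] holding=-
step 5 (pickup(D)): towers=[A; B; C; E; F] holding=D
step 6 (stack(D, C)): towers=[A; B; C/D; E; F] holding=-
goal check: towers=[A; B; C/D; E; F] holding=- — reached (length 6, optimal by BFS)

unstack(F, B)
putdown(F)
unstack(B, A)
putdown(B)
pickup(D)
stack(D, C)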